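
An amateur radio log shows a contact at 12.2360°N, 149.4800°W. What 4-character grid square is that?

Offset from 180°W / 90°S: lon 30.52°, lat 102.24°.
Field: lon ⌊30.52/20⌋ = 1 → B; lat ⌊102.24/10⌋ = 10 → K.
Square: lon ⌊10.52/2⌋ = 5; lat ⌊2.24/1⌋ = 2.

BK52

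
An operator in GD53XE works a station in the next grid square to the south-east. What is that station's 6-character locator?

GD63ad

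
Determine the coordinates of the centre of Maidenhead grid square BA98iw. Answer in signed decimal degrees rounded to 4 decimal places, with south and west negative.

-81.0625, -141.2917

Field B=1, A=0: +1·20° lon, +0·10° lat → SW at lon -160°, lat -90°.
Square 9, 8: +9·2° lon, +8·1° lat → SW at lon -142°, lat -82°.
Subsquare i=8, w=22: +8·0.0833333° lon, +22·0.0416667° lat → SW at lon -141.333°, lat -81.0833°.
Cell spans 0.0833333° lon × 0.0416667° lat. Centre is SW corner plus half of each.
latitude -81.0625, longitude -141.2917.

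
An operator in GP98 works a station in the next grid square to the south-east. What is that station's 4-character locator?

HP07

Longitude square 9; +1 → 10, wraps to 0, carry into field.
Longitude field G = 6; +1 → 7 = H.
Latitude square 8; −1 → 7.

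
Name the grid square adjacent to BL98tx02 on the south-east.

Longitude extended square 0; +1 → 1.
Latitude extended square 2; −1 → 1.

BL98tx11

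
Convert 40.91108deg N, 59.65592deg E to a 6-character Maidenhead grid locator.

LN90tv

Offset from 180°W / 90°S: lon 239.6559°, lat 130.9111°.
Field: 239.6559/20 → 11 → L, 130.9111/10 → 13 → N; chars LN.
Square: 19.6559/2 → 9, 0.9111/1 → 0; chars 90.
Subsquare: 1.6559/0.0833333 → 19 → t, 0.9111/0.0416667 → 21 → v; chars tv.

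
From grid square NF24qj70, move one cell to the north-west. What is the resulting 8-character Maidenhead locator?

NF24qj61

Longitude extended square 7; −1 → 6.
Latitude extended square 0; +1 → 1.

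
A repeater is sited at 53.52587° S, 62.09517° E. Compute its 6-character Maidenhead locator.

MD16bl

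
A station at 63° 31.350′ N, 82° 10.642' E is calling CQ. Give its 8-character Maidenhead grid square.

Offset from 180°W / 90°S: lon 262.17737°, lat 153.52250°.
Field: lon ⌊262.17737/20⌋ = 13 → N; lat ⌊153.52250/10⌋ = 15 → P.
Square: lon ⌊2.17737/2⌋ = 1; lat ⌊3.52250/1⌋ = 3.
Subsquare: lon ⌊0.17737/0.0833333⌋ = 2 → c; lat ⌊0.52250/0.0416667⌋ = 12 → m.
Extended square: lon ⌊0.01070/0.00833333⌋ = 1; lat ⌊0.02250/0.00416667⌋ = 5.

NP13cm15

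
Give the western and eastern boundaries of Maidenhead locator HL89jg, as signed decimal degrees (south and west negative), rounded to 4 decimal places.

-23.2500, -23.1667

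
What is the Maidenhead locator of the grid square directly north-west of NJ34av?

NJ24xw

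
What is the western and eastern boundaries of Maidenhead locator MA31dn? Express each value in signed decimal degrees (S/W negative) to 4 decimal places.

Field M=12, A=0: +12·20° lon, +0·10° lat → SW at lon 60°, lat -90°.
Square 3, 1: +3·2° lon, +1·1° lat → SW at lon 66°, lat -89°.
Subsquare d=3, n=13: +3·0.0833333° lon, +13·0.0416667° lat → SW at lon 66.25°, lat -88.4583°.
Cell spans 0.0833333° lon × 0.0416667° lat.
west 66.2500, east 66.3333.

66.2500, 66.3333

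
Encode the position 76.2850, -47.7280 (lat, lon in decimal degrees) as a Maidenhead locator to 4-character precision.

GQ66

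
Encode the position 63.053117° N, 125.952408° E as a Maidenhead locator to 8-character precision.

PP23xb42

Offset from 180°W / 90°S: lon 305.95241°, lat 153.05312°.
Field: 305.95241/20 → 15 → P, 153.05312/10 → 15 → P; chars PP.
Square: 5.95241/2 → 2, 3.05312/1 → 3; chars 23.
Subsquare: 1.95241/0.0833333 → 23 → x, 0.05312/0.0416667 → 1 → b; chars xb.
Extended square: 0.03574/0.00833333 → 4, 0.01145/0.00416667 → 2; chars 42.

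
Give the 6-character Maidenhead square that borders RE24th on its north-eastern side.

Longitude subsquare t = 19; +1 → 20 = u.
Latitude subsquare h = 7; +1 → 8 = i.

RE24ui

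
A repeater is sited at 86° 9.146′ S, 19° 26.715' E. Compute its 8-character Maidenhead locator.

JA93ru33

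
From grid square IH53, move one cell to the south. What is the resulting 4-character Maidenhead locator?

IH52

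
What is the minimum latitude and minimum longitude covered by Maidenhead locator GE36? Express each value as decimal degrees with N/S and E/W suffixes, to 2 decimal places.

44.00° S, 54.00° W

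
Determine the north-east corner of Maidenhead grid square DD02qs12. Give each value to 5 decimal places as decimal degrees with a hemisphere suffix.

57.23750° S, 118.65000° W

Field D=3, D=3: +3·20° lon, +3·10° lat → SW at lon -120°, lat -60°.
Square 0, 2: +0·2° lon, +2·1° lat → SW at lon -120°, lat -58°.
Subsquare q=16, s=18: +16·0.0833333° lon, +18·0.0416667° lat → SW at lon -118.667°, lat -57.25°.
Extended square 1, 2: +1·0.00833333° lon, +2·0.00416667° lat → SW at lon -118.658°, lat -57.2417°.
Cell spans 0.00833333° lon × 0.00416667° lat. NE corner is SW corner plus one full cell.
latitude 57.23750° S, longitude 118.65000° W.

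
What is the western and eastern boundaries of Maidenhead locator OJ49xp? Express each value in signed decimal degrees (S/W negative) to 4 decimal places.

Field O=14, J=9: +14·20° lon, +9·10° lat → SW at lon 100°, lat 0°.
Square 4, 9: +4·2° lon, +9·1° lat → SW at lon 108°, lat 9°.
Subsquare x=23, p=15: +23·0.0833333° lon, +15·0.0416667° lat → SW at lon 109.917°, lat 9.625°.
Cell spans 0.0833333° lon × 0.0416667° lat.
west 109.9167, east 110.0000.

109.9167, 110.0000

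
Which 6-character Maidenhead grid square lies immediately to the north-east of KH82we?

KH82xf

Longitude subsquare w = 22; +1 → 23 = x.
Latitude subsquare e = 4; +1 → 5 = f.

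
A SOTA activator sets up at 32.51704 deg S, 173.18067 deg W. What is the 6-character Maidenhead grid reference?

AF37jl

Shift to the Maidenhead origin (180°W, 90°S): lon 6.8193, lat 57.4830.
Field (20°×10°, letters A–R): 6.8193/20 → 0 → A, 57.4830/10 → 5 → F; chars AF.
Square (2°×1°, digits 0–9): 6.8193/2 → 3, 7.4830/1 → 7; chars 37.
Subsquare (5′×2.5′, letters a–x): 0.8193/0.0833333 → 9 → j, 0.4830/0.0416667 → 11 → l; chars jl.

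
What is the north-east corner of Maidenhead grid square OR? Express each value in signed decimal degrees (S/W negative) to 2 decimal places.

90.00, 120.00

Field O=14, R=17: +14·20° lon, +17·10° lat → SW at lon 100°, lat 80°.
Cell spans 20° lon × 10° lat. NE corner is SW corner plus one full cell.
latitude 90.00, longitude 120.00.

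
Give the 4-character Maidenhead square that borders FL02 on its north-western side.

EL93

Longitude square 0; −1 → -1, wraps to 9, carry into field.
Longitude field F = 5; −1 → 4 = E.
Latitude square 2; +1 → 3.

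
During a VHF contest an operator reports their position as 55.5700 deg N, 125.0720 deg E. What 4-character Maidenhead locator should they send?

PO25

Offset from 180°W / 90°S: lon 305.07°, lat 145.57°.
Field: lon ⌊305.07/20⌋ = 15 → P; lat ⌊145.57/10⌋ = 14 → O.
Square: lon ⌊5.07/2⌋ = 2; lat ⌊5.57/1⌋ = 5.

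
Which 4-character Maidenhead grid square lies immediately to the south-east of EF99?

Longitude square 9; +1 → 10, wraps to 0, carry into field.
Longitude field E = 4; +1 → 5 = F.
Latitude square 9; −1 → 8.

FF08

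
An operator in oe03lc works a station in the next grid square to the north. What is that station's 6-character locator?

Latitude subsquare c = 2; +1 → 3 = d.
The longitude characters are unchanged.

OE03ld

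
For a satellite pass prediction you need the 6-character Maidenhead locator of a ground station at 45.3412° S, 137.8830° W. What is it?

CE14bp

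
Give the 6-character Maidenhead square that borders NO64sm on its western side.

NO64rm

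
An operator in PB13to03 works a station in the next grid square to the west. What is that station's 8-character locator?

PB13so93

Longitude extended square 0; −1 → -1, wraps to 9, carry into subsquare.
Longitude subsquare t = 19; −1 → 18 = s.
The latitude characters are unchanged.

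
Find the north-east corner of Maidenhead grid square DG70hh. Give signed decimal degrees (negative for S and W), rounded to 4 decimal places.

-29.6667, -105.3333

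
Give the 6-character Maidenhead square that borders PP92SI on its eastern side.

PP92ti

Longitude subsquare s = 18; +1 → 19 = t.
The latitude characters are unchanged.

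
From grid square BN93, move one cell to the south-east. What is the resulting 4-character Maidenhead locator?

CN02

Longitude square 9; +1 → 10, wraps to 0, carry into field.
Longitude field B = 1; +1 → 2 = C.
Latitude square 3; −1 → 2.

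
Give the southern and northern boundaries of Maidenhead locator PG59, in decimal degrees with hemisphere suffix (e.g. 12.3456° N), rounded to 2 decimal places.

Field P=15, G=6: +15·20° lon, +6·10° lat → SW at lon 120°, lat -30°.
Square 5, 9: +5·2° lon, +9·1° lat → SW at lon 130°, lat -21°.
Cell spans 2° lon × 1° lat.
south 21.00° S, north 20.00° S.

21.00° S, 20.00° S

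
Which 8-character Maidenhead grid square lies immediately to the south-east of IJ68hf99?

IJ68if08

Longitude extended square 9; +1 → 10, wraps to 0, carry into subsquare.
Longitude subsquare h = 7; +1 → 8 = i.
Latitude extended square 9; −1 → 8.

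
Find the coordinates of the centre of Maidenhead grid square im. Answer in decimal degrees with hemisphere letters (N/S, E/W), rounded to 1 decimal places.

35.0° N, 10.0° W

Field I=8, M=12: +8·20° lon, +12·10° lat → SW at lon -20°, lat 30°.
Cell spans 20° lon × 10° lat. Centre is SW corner plus half of each.
latitude 35.0° N, longitude 10.0° W.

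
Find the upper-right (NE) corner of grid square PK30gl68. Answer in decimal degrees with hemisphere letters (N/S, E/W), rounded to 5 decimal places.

10.49583° N, 126.55833° E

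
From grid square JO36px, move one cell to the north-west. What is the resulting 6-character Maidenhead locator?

JO37oa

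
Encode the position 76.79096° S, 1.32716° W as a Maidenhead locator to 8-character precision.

Offset from 180°W / 90°S: lon 178.67284°, lat 13.20904°.
Field: 178.67284/20 → 8 → I, 13.20904/10 → 1 → B; chars IB.
Square: 18.67284/2 → 9, 3.20904/1 → 3; chars 93.
Subsquare: 0.67284/0.0833333 → 8 → i, 0.20904/0.0416667 → 5 → f; chars if.
Extended square: 0.00617/0.00833333 → 0, 0.00071/0.00416667 → 0; chars 00.

IB93if00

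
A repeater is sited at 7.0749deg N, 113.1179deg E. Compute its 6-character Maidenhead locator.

Offset from 180°W / 90°S: lon 293.1179°, lat 97.0749°.
Field: 293.1179/20 → 14 → O, 97.0749/10 → 9 → J; chars OJ.
Square: 13.1179/2 → 6, 7.0749/1 → 7; chars 67.
Subsquare: 1.1179/0.0833333 → 13 → n, 0.0749/0.0416667 → 1 → b; chars nb.

OJ67nb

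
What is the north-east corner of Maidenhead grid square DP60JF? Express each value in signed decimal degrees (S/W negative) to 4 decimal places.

60.2500, -107.1667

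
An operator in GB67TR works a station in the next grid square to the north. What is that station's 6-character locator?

GB67ts

Latitude subsquare r = 17; +1 → 18 = s.
The longitude characters are unchanged.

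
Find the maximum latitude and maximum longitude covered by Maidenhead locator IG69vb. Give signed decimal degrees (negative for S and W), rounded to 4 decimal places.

-20.9167, -6.1667

Field I=8, G=6: +8·20° lon, +6·10° lat → SW at lon -20°, lat -30°.
Square 6, 9: +6·2° lon, +9·1° lat → SW at lon -8°, lat -21°.
Subsquare v=21, b=1: +21·0.0833333° lon, +1·0.0416667° lat → SW at lon -6.25°, lat -20.9583°.
Cell spans 0.0833333° lon × 0.0416667° lat. NE corner is SW corner plus one full cell.
latitude -20.9167, longitude -6.1667.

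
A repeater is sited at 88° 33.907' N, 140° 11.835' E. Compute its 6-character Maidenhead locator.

Offset from 180°W / 90°S: lon 320.1972°, lat 178.5651°.
Field: 320.1972/20 → 16 → Q, 178.5651/10 → 17 → R; chars QR.
Square: 0.1972/2 → 0, 8.5651/1 → 8; chars 08.
Subsquare: 0.1972/0.0833333 → 2 → c, 0.5651/0.0416667 → 13 → n; chars cn.

QR08cn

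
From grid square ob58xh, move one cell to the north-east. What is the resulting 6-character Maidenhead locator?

OB68ai

Longitude subsquare x = 23; +1 → 24, wraps to 0 = a, carry into square.
Longitude square 5; +1 → 6.
Latitude subsquare h = 7; +1 → 8 = i.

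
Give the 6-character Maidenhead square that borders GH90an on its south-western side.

Longitude subsquare a = 0; −1 → -1, wraps to 23 = x, carry into square.
Longitude square 9; −1 → 8.
Latitude subsquare n = 13; −1 → 12 = m.

GH80xm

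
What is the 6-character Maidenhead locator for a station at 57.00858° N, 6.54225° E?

JO37ga

Shift to the Maidenhead origin (180°W, 90°S): lon 186.5422, lat 147.0086.
Field (20°×10°, letters A–R): 186.5422/20 → 9 → J, 147.0086/10 → 14 → O; chars JO.
Square (2°×1°, digits 0–9): 6.5422/2 → 3, 7.0086/1 → 7; chars 37.
Subsquare (5′×2.5′, letters a–x): 0.5422/0.0833333 → 6 → g, 0.0086/0.0416667 → 0 → a; chars ga.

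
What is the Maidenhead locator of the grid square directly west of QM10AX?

QM00xx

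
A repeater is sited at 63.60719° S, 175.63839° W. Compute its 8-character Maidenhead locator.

Add 180° to longitude and 90° to latitude: 4.36161, 26.39281.
Field: lon ⌊4.36161/20⌋ = 0 → A; lat ⌊26.39281/10⌋ = 2 → C.
Square: lon ⌊4.36161/2⌋ = 2; lat ⌊6.39281/1⌋ = 6.
Subsquare: lon ⌊0.36161/0.0833333⌋ = 4 → e; lat ⌊0.39281/0.0416667⌋ = 9 → j.
Extended square: lon ⌊0.02828/0.00833333⌋ = 3; lat ⌊0.01781/0.00416667⌋ = 4.

AC26ej34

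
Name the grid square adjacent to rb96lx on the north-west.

RB97ka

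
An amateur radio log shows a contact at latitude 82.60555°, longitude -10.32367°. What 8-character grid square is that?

Offset from 180°W / 90°S: lon 169.67633°, lat 172.60555°.
Field (20°×10°, letters A–R): 169.67633/20 → 8 → I, 172.60555/10 → 17 → R; chars IR.
Square (2°×1°, digits 0–9): 9.67633/2 → 4, 2.60555/1 → 2; chars 42.
Subsquare (5′×2.5′, letters a–x): 1.67633/0.0833333 → 20 → u, 0.60555/0.0416667 → 14 → o; chars uo.
Extended square (30″×15″, digits 0–9): 0.00966/0.00833333 → 1, 0.02222/0.00416667 → 5; chars 15.

IR42uo15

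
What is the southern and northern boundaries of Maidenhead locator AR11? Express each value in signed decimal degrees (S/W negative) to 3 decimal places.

81.000, 82.000

Field A=0, R=17: +0·20° lon, +17·10° lat → SW at lon -180°, lat 80°.
Square 1, 1: +1·2° lon, +1·1° lat → SW at lon -178°, lat 81°.
Cell spans 2° lon × 1° lat.
south 81.000, north 82.000.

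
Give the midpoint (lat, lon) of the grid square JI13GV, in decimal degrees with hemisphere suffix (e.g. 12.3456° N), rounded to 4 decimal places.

6.1042° S, 2.5417° E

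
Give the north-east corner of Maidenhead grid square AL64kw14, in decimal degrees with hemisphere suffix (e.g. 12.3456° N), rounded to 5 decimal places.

24.93750° N, 167.15000° W

Field A=0, L=11: +0·20° lon, +11·10° lat → SW at lon -180°, lat 20°.
Square 6, 4: +6·2° lon, +4·1° lat → SW at lon -168°, lat 24°.
Subsquare k=10, w=22: +10·0.0833333° lon, +22·0.0416667° lat → SW at lon -167.167°, lat 24.9167°.
Extended square 1, 4: +1·0.00833333° lon, +4·0.00416667° lat → SW at lon -167.158°, lat 24.9333°.
Cell spans 0.00833333° lon × 0.00416667° lat. NE corner is SW corner plus one full cell.
latitude 24.93750° N, longitude 167.15000° W.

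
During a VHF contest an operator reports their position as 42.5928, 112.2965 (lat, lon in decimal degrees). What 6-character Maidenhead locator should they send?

ON62do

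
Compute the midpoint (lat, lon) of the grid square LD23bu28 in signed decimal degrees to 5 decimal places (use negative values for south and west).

-56.13125, 44.10417

Field L=11, D=3: +11·20° lon, +3·10° lat → SW at lon 40°, lat -60°.
Square 2, 3: +2·2° lon, +3·1° lat → SW at lon 44°, lat -57°.
Subsquare b=1, u=20: +1·0.0833333° lon, +20·0.0416667° lat → SW at lon 44.0833°, lat -56.1667°.
Extended square 2, 8: +2·0.00833333° lon, +8·0.00416667° lat → SW at lon 44.1°, lat -56.1333°.
Cell spans 0.00833333° lon × 0.00416667° lat. Centre is SW corner plus half of each.
latitude -56.13125, longitude 44.10417.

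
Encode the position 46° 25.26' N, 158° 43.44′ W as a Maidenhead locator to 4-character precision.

BN06

Add 180° to longitude and 90° to latitude: 21.28, 136.42.
Field: 21.28/20 → 1 → B, 136.42/10 → 13 → N; chars BN.
Square: 1.28/2 → 0, 6.42/1 → 6; chars 06.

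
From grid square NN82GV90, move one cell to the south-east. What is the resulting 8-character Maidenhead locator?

Longitude extended square 9; +1 → 10, wraps to 0, carry into subsquare.
Longitude subsquare g = 6; +1 → 7 = h.
Latitude extended square 0; −1 → -1, wraps to 9, carry into subsquare.
Latitude subsquare v = 21; −1 → 20 = u.

NN82hu09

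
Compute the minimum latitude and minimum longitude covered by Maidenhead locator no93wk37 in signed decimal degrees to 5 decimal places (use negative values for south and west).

Field N=13, O=14: +13·20° lon, +14·10° lat → SW at lon 80°, lat 50°.
Square 9, 3: +9·2° lon, +3·1° lat → SW at lon 98°, lat 53°.
Subsquare w=22, k=10: +22·0.0833333° lon, +10·0.0416667° lat → SW at lon 99.8333°, lat 53.4167°.
Extended square 3, 7: +3·0.00833333° lon, +7·0.00416667° lat → SW at lon 99.8583°, lat 53.4458°.
latitude 53.44583, longitude 99.85833.

53.44583, 99.85833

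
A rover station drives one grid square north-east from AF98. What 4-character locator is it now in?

BF09

Longitude square 9; +1 → 10, wraps to 0, carry into field.
Longitude field A = 0; +1 → 1 = B.
Latitude square 8; +1 → 9.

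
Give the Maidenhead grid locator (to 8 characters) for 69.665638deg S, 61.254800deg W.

Add 180° to longitude and 90° to latitude: 118.74520, 20.33436.
Field: 118.74520/20 → 5 → F, 20.33436/10 → 2 → C; chars FC.
Square: 18.74520/2 → 9, 0.33436/1 → 0; chars 90.
Subsquare: 0.74520/0.0833333 → 8 → i, 0.33436/0.0416667 → 8 → i; chars ii.
Extended square: 0.07853/0.00833333 → 9, 0.00103/0.00416667 → 0; chars 90.

FC90ii90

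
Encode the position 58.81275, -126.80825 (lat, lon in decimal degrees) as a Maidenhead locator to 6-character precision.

CO68ot

Offset from 180°W / 90°S: lon 53.1917°, lat 148.8127°.
Field (20°×10°, letters A–R): 53.1917/20 → 2 → C, 148.8127/10 → 14 → O; chars CO.
Square (2°×1°, digits 0–9): 13.1917/2 → 6, 8.8127/1 → 8; chars 68.
Subsquare (5′×2.5′, letters a–x): 1.1917/0.0833333 → 14 → o, 0.8127/0.0416667 → 19 → t; chars ot.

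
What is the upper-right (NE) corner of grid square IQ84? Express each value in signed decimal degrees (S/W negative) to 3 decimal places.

Field I=8, Q=16: +8·20° lon, +16·10° lat → SW at lon -20°, lat 70°.
Square 8, 4: +8·2° lon, +4·1° lat → SW at lon -4°, lat 74°.
Cell spans 2° lon × 1° lat. NE corner is SW corner plus one full cell.
latitude 75.000, longitude -2.000.

75.000, -2.000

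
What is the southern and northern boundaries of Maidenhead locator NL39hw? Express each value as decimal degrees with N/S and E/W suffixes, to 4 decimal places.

Field N=13, L=11: +13·20° lon, +11·10° lat → SW at lon 80°, lat 20°.
Square 3, 9: +3·2° lon, +9·1° lat → SW at lon 86°, lat 29°.
Subsquare h=7, w=22: +7·0.0833333° lon, +22·0.0416667° lat → SW at lon 86.5833°, lat 29.9167°.
Cell spans 0.0833333° lon × 0.0416667° lat.
south 29.9167° N, north 29.9583° N.

29.9167° N, 29.9583° N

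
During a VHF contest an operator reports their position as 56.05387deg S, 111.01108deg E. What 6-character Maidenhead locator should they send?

OD53mw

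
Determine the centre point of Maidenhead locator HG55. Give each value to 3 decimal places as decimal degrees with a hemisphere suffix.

Field H=7, G=6: +7·20° lon, +6·10° lat → SW at lon -40°, lat -30°.
Square 5, 5: +5·2° lon, +5·1° lat → SW at lon -30°, lat -25°.
Cell spans 2° lon × 1° lat. Centre is SW corner plus half of each.
latitude 24.500° S, longitude 29.000° W.

24.500° S, 29.000° W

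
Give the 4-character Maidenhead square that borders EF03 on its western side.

Longitude square 0; −1 → -1, wraps to 9, carry into field.
Longitude field E = 4; −1 → 3 = D.
The latitude characters are unchanged.

DF93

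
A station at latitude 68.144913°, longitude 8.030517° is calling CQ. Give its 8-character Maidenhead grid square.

JP48ad34

Offset from 180°W / 90°S: lon 188.03052°, lat 158.14491°.
Field: lon ⌊188.03052/20⌋ = 9 → J; lat ⌊158.14491/10⌋ = 15 → P.
Square: lon ⌊8.03052/2⌋ = 4; lat ⌊8.14491/1⌋ = 8.
Subsquare: lon ⌊0.03052/0.0833333⌋ = 0 → a; lat ⌊0.14491/0.0416667⌋ = 3 → d.
Extended square: lon ⌊0.03052/0.00833333⌋ = 3; lat ⌊0.01991/0.00416667⌋ = 4.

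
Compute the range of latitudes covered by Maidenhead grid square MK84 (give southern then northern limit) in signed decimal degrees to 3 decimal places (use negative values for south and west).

14.000, 15.000

Field M=12, K=10: +12·20° lon, +10·10° lat → SW at lon 60°, lat 10°.
Square 8, 4: +8·2° lon, +4·1° lat → SW at lon 76°, lat 14°.
Cell spans 2° lon × 1° lat.
south 14.000, north 15.000.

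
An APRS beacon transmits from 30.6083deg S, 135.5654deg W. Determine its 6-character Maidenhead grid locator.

Shift to the Maidenhead origin (180°W, 90°S): lon 44.4346, lat 59.3917.
Field: 44.4346/20 → 2 → C, 59.3917/10 → 5 → F; chars CF.
Square: 4.4346/2 → 2, 9.3917/1 → 9; chars 29.
Subsquare: 0.4346/0.0833333 → 5 → f, 0.3917/0.0416667 → 9 → j; chars fj.

CF29fj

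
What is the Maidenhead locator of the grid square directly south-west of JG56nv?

JG56mu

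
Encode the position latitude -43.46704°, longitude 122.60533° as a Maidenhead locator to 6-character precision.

Add 180° to longitude and 90° to latitude: 302.6053, 46.5330.
Field: lon ⌊302.6053/20⌋ = 15 → P; lat ⌊46.5330/10⌋ = 4 → E.
Square: lon ⌊2.6053/2⌋ = 1; lat ⌊6.5330/1⌋ = 6.
Subsquare: lon ⌊0.6053/0.0833333⌋ = 7 → h; lat ⌊0.5330/0.0416667⌋ = 12 → m.

PE16hm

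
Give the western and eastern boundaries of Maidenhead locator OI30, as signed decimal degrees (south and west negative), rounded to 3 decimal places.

Field O=14, I=8: +14·20° lon, +8·10° lat → SW at lon 100°, lat -10°.
Square 3, 0: +3·2° lon, +0·1° lat → SW at lon 106°, lat -10°.
Cell spans 2° lon × 1° lat.
west 106.000, east 108.000.

106.000, 108.000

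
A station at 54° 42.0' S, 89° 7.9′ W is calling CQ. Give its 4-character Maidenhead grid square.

ED55

Offset from 180°W / 90°S: lon 90.87°, lat 35.30°.
Field: lon ⌊90.87/20⌋ = 4 → E; lat ⌊35.30/10⌋ = 3 → D.
Square: lon ⌊10.87/2⌋ = 5; lat ⌊5.30/1⌋ = 5.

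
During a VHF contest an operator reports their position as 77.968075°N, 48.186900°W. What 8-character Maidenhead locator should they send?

Offset from 180°W / 90°S: lon 131.81310°, lat 167.96807°.
Field: lon ⌊131.81310/20⌋ = 6 → G; lat ⌊167.96807/10⌋ = 16 → Q.
Square: lon ⌊11.81310/2⌋ = 5; lat ⌊7.96807/1⌋ = 7.
Subsquare: lon ⌊1.81310/0.0833333⌋ = 21 → v; lat ⌊0.96807/0.0416667⌋ = 23 → x.
Extended square: lon ⌊0.06310/0.00833333⌋ = 7; lat ⌊0.00974/0.00416667⌋ = 2.

GQ57vx72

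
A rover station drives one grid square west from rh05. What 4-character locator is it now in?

QH95

Longitude square 0; −1 → -1, wraps to 9, carry into field.
Longitude field R = 17; −1 → 16 = Q.
The latitude characters are unchanged.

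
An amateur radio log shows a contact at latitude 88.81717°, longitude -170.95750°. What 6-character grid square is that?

AR48mt

Offset from 180°W / 90°S: lon 9.0425°, lat 178.8172°.
Field: lon ⌊9.0425/20⌋ = 0 → A; lat ⌊178.8172/10⌋ = 17 → R.
Square: lon ⌊9.0425/2⌋ = 4; lat ⌊8.8172/1⌋ = 8.
Subsquare: lon ⌊1.0425/0.0833333⌋ = 12 → m; lat ⌊0.8172/0.0416667⌋ = 19 → t.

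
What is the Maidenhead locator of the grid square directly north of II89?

IJ80

Latitude square 9; +1 → 10, wraps to 0, carry into field.
Latitude field I = 8; +1 → 9 = J.
The longitude characters are unchanged.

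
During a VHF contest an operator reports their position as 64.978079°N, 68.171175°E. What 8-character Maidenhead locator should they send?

Offset from 180°W / 90°S: lon 248.17118°, lat 154.97808°.
Field: lon ⌊248.17118/20⌋ = 12 → M; lat ⌊154.97808/10⌋ = 15 → P.
Square: lon ⌊8.17118/2⌋ = 4; lat ⌊4.97808/1⌋ = 4.
Subsquare: lon ⌊0.17118/0.0833333⌋ = 2 → c; lat ⌊0.97808/0.0416667⌋ = 23 → x.
Extended square: lon ⌊0.00451/0.00833333⌋ = 0; lat ⌊0.01975/0.00416667⌋ = 4.

MP44cx04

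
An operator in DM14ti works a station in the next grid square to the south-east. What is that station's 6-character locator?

Longitude subsquare t = 19; +1 → 20 = u.
Latitude subsquare i = 8; −1 → 7 = h.

DM14uh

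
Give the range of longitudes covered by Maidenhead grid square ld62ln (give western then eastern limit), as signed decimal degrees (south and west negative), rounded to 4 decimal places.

52.9167, 53.0000

Field L=11, D=3: +11·20° lon, +3·10° lat → SW at lon 40°, lat -60°.
Square 6, 2: +6·2° lon, +2·1° lat → SW at lon 52°, lat -58°.
Subsquare l=11, n=13: +11·0.0833333° lon, +13·0.0416667° lat → SW at lon 52.9167°, lat -57.4583°.
Cell spans 0.0833333° lon × 0.0416667° lat.
west 52.9167, east 53.0000.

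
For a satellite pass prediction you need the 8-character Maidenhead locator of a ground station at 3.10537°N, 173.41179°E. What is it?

RJ63qc95

Offset from 180°W / 90°S: lon 353.41179°, lat 93.10537°.
Field (20°×10°, letters A–R): lon ⌊353.41179/20⌋ = 17 → R; lat ⌊93.10537/10⌋ = 9 → J.
Square (2°×1°, digits 0–9): lon ⌊13.41179/2⌋ = 6; lat ⌊3.10537/1⌋ = 3.
Subsquare (5′×2.5′, letters a–x): lon ⌊1.41179/0.0833333⌋ = 16 → q; lat ⌊0.10537/0.0416667⌋ = 2 → c.
Extended square (30″×15″, digits 0–9): lon ⌊0.07846/0.00833333⌋ = 9; lat ⌊0.02204/0.00416667⌋ = 5.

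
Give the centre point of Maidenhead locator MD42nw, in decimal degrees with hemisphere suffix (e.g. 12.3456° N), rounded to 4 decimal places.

Field M=12, D=3: +12·20° lon, +3·10° lat → SW at lon 60°, lat -60°.
Square 4, 2: +4·2° lon, +2·1° lat → SW at lon 68°, lat -58°.
Subsquare n=13, w=22: +13·0.0833333° lon, +22·0.0416667° lat → SW at lon 69.0833°, lat -57.0833°.
Cell spans 0.0833333° lon × 0.0416667° lat. Centre is SW corner plus half of each.
latitude 57.0625° S, longitude 69.1250° E.

57.0625° S, 69.1250° E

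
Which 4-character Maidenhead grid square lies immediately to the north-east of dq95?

Longitude square 9; +1 → 10, wraps to 0, carry into field.
Longitude field D = 3; +1 → 4 = E.
Latitude square 5; +1 → 6.

EQ06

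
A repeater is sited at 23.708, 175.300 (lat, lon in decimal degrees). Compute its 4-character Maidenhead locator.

Add 180° to longitude and 90° to latitude: 355.30, 113.71.
Field: lon ⌊355.30/20⌋ = 17 → R; lat ⌊113.71/10⌋ = 11 → L.
Square: lon ⌊15.30/2⌋ = 7; lat ⌊3.71/1⌋ = 3.

RL73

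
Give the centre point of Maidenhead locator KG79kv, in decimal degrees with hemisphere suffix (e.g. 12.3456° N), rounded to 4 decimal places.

20.1042° S, 34.8750° E

Field K=10, G=6: +10·20° lon, +6·10° lat → SW at lon 20°, lat -30°.
Square 7, 9: +7·2° lon, +9·1° lat → SW at lon 34°, lat -21°.
Subsquare k=10, v=21: +10·0.0833333° lon, +21·0.0416667° lat → SW at lon 34.8333°, lat -20.125°.
Cell spans 0.0833333° lon × 0.0416667° lat. Centre is SW corner plus half of each.
latitude 20.1042° S, longitude 34.8750° E.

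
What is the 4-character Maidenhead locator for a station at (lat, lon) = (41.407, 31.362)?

Add 180° to longitude and 90° to latitude: 211.36, 131.41.
Field (20°×10°, letters A–R): 211.36/20 → 10 → K, 131.41/10 → 13 → N; chars KN.
Square (2°×1°, digits 0–9): 11.36/2 → 5, 1.41/1 → 1; chars 51.

KN51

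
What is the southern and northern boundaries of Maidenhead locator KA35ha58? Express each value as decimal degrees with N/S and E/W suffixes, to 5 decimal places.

84.96667° S, 84.96250° S

Field K=10, A=0: +10·20° lon, +0·10° lat → SW at lon 20°, lat -90°.
Square 3, 5: +3·2° lon, +5·1° lat → SW at lon 26°, lat -85°.
Subsquare h=7, a=0: +7·0.0833333° lon, +0·0.0416667° lat → SW at lon 26.5833°, lat -85°.
Extended square 5, 8: +5·0.00833333° lon, +8·0.00416667° lat → SW at lon 26.625°, lat -84.9667°.
Cell spans 0.00833333° lon × 0.00416667° lat.
south 84.96667° S, north 84.96250° S.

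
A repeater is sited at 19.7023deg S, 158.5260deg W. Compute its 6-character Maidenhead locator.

Offset from 180°W / 90°S: lon 21.4740°, lat 70.2977°.
Field: lon ⌊21.4740/20⌋ = 1 → B; lat ⌊70.2977/10⌋ = 7 → H.
Square: lon ⌊1.4740/2⌋ = 0; lat ⌊0.2977/1⌋ = 0.
Subsquare: lon ⌊1.4740/0.0833333⌋ = 17 → r; lat ⌊0.2977/0.0416667⌋ = 7 → h.

BH00rh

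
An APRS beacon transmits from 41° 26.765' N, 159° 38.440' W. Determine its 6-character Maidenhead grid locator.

BN01ek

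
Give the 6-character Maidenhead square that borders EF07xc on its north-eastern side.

Longitude subsquare x = 23; +1 → 24, wraps to 0 = a, carry into square.
Longitude square 0; +1 → 1.
Latitude subsquare c = 2; +1 → 3 = d.

EF17ad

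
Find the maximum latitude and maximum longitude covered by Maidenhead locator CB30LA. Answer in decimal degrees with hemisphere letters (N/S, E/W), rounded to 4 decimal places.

79.9583° S, 133.0000° W

Field C=2, B=1: +2·20° lon, +1·10° lat → SW at lon -140°, lat -80°.
Square 3, 0: +3·2° lon, +0·1° lat → SW at lon -134°, lat -80°.
Subsquare l=11, a=0: +11·0.0833333° lon, +0·0.0416667° lat → SW at lon -133.083°, lat -80°.
Cell spans 0.0833333° lon × 0.0416667° lat. NE corner is SW corner plus one full cell.
latitude 79.9583° S, longitude 133.0000° W.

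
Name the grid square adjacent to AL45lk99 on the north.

AL45ll90

Latitude extended square 9; +1 → 10, wraps to 0, carry into subsquare.
Latitude subsquare k = 10; +1 → 11 = l.
The longitude characters are unchanged.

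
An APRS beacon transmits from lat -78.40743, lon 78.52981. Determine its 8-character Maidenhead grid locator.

Add 180° to longitude and 90° to latitude: 258.52981, 11.59257.
Field: lon ⌊258.52981/20⌋ = 12 → M; lat ⌊11.59257/10⌋ = 1 → B.
Square: lon ⌊18.52981/2⌋ = 9; lat ⌊1.59257/1⌋ = 1.
Subsquare: lon ⌊0.52981/0.0833333⌋ = 6 → g; lat ⌊0.59257/0.0416667⌋ = 14 → o.
Extended square: lon ⌊0.02981/0.00833333⌋ = 3; lat ⌊0.00924/0.00416667⌋ = 2.

MB91go32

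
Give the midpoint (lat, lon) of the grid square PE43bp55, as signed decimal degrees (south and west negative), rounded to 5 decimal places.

Field P=15, E=4: +15·20° lon, +4·10° lat → SW at lon 120°, lat -50°.
Square 4, 3: +4·2° lon, +3·1° lat → SW at lon 128°, lat -47°.
Subsquare b=1, p=15: +1·0.0833333° lon, +15·0.0416667° lat → SW at lon 128.083°, lat -46.375°.
Extended square 5, 5: +5·0.00833333° lon, +5·0.00416667° lat → SW at lon 128.125°, lat -46.3542°.
Cell spans 0.00833333° lon × 0.00416667° lat. Centre is SW corner plus half of each.
latitude -46.35208, longitude 128.12917.

-46.35208, 128.12917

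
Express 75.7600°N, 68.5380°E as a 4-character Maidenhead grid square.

MQ45

Shift to the Maidenhead origin (180°W, 90°S): lon 248.54, lat 165.76.
Field: 248.54/20 → 12 → M, 165.76/10 → 16 → Q; chars MQ.
Square: 8.54/2 → 4, 5.76/1 → 5; chars 45.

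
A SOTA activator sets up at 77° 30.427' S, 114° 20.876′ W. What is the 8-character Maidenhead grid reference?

DB22tl88

Add 180° to longitude and 90° to latitude: 65.65207, 12.49288.
Field: 65.65207/20 → 3 → D, 12.49288/10 → 1 → B; chars DB.
Square: 5.65207/2 → 2, 2.49288/1 → 2; chars 22.
Subsquare: 1.65207/0.0833333 → 19 → t, 0.49288/0.0416667 → 11 → l; chars tl.
Extended square: 0.06873/0.00833333 → 8, 0.03455/0.00416667 → 8; chars 88.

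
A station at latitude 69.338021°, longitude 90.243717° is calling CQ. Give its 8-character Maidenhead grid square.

NP59ci91

Offset from 180°W / 90°S: lon 270.24372°, lat 159.33802°.
Field (20°×10°, letters A–R): 270.24372/20 → 13 → N, 159.33802/10 → 15 → P; chars NP.
Square (2°×1°, digits 0–9): 10.24372/2 → 5, 9.33802/1 → 9; chars 59.
Subsquare (5′×2.5′, letters a–x): 0.24372/0.0833333 → 2 → c, 0.33802/0.0416667 → 8 → i; chars ci.
Extended square (30″×15″, digits 0–9): 0.07705/0.00833333 → 9, 0.00469/0.00416667 → 1; chars 91.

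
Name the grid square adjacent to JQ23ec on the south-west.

Longitude subsquare e = 4; −1 → 3 = d.
Latitude subsquare c = 2; −1 → 1 = b.

JQ23db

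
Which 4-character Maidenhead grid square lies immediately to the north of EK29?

EL20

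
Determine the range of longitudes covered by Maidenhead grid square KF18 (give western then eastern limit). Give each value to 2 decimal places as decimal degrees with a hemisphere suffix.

22.00° E, 24.00° E

Field K=10, F=5: +10·20° lon, +5·10° lat → SW at lon 20°, lat -40°.
Square 1, 8: +1·2° lon, +8·1° lat → SW at lon 22°, lat -32°.
Cell spans 2° lon × 1° lat.
west 22.00° E, east 24.00° E.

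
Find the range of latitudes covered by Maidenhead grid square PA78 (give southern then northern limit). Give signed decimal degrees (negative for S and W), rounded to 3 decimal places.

Field P=15, A=0: +15·20° lon, +0·10° lat → SW at lon 120°, lat -90°.
Square 7, 8: +7·2° lon, +8·1° lat → SW at lon 134°, lat -82°.
Cell spans 2° lon × 1° lat.
south -82.000, north -81.000.

-82.000, -81.000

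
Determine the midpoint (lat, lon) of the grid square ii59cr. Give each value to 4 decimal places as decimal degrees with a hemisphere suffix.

0.2708° S, 9.7917° W

Field I=8, I=8: +8·20° lon, +8·10° lat → SW at lon -20°, lat -10°.
Square 5, 9: +5·2° lon, +9·1° lat → SW at lon -10°, lat -1°.
Subsquare c=2, r=17: +2·0.0833333° lon, +17·0.0416667° lat → SW at lon -9.83333°, lat -0.291667°.
Cell spans 0.0833333° lon × 0.0416667° lat. Centre is SW corner plus half of each.
latitude 0.2708° S, longitude 9.7917° W.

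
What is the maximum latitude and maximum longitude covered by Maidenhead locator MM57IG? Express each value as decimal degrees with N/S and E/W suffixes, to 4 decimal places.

37.2917° N, 70.7500° E

Field M=12, M=12: +12·20° lon, +12·10° lat → SW at lon 60°, lat 30°.
Square 5, 7: +5·2° lon, +7·1° lat → SW at lon 70°, lat 37°.
Subsquare i=8, g=6: +8·0.0833333° lon, +6·0.0416667° lat → SW at lon 70.6667°, lat 37.25°.
Cell spans 0.0833333° lon × 0.0416667° lat. NE corner is SW corner plus one full cell.
latitude 37.2917° N, longitude 70.7500° E.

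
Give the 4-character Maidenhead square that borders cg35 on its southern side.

CG34

Latitude square 5; −1 → 4.
The longitude characters are unchanged.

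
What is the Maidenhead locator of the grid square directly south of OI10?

Latitude square 0; −1 → -1, wraps to 9, carry into field.
Latitude field I = 8; −1 → 7 = H.
The longitude characters are unchanged.

OH19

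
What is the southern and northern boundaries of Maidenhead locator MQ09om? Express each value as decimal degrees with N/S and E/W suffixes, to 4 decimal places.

Field M=12, Q=16: +12·20° lon, +16·10° lat → SW at lon 60°, lat 70°.
Square 0, 9: +0·2° lon, +9·1° lat → SW at lon 60°, lat 79°.
Subsquare o=14, m=12: +14·0.0833333° lon, +12·0.0416667° lat → SW at lon 61.1667°, lat 79.5°.
Cell spans 0.0833333° lon × 0.0416667° lat.
south 79.5000° N, north 79.5417° N.

79.5000° N, 79.5417° N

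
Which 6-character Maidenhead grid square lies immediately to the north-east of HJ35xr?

HJ45as

Longitude subsquare x = 23; +1 → 24, wraps to 0 = a, carry into square.
Longitude square 3; +1 → 4.
Latitude subsquare r = 17; +1 → 18 = s.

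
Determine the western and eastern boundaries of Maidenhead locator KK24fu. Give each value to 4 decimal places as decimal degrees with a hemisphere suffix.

Field K=10, K=10: +10·20° lon, +10·10° lat → SW at lon 20°, lat 10°.
Square 2, 4: +2·2° lon, +4·1° lat → SW at lon 24°, lat 14°.
Subsquare f=5, u=20: +5·0.0833333° lon, +20·0.0416667° lat → SW at lon 24.4167°, lat 14.8333°.
Cell spans 0.0833333° lon × 0.0416667° lat.
west 24.4167° E, east 24.5000° E.

24.4167° E, 24.5000° E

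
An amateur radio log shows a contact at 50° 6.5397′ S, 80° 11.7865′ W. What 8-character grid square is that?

ED99vv63

Shift to the Maidenhead origin (180°W, 90°S): lon 99.80356, lat 39.89100.
Field: lon ⌊99.80356/20⌋ = 4 → E; lat ⌊39.89100/10⌋ = 3 → D.
Square: lon ⌊19.80356/2⌋ = 9; lat ⌊9.89100/1⌋ = 9.
Subsquare: lon ⌊1.80356/0.0833333⌋ = 21 → v; lat ⌊0.89100/0.0416667⌋ = 21 → v.
Extended square: lon ⌊0.05356/0.00833333⌋ = 6; lat ⌊0.01600/0.00416667⌋ = 3.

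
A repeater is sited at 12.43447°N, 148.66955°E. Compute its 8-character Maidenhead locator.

QK42ik04

Add 180° to longitude and 90° to latitude: 328.66955, 102.43447.
Field: lon ⌊328.66955/20⌋ = 16 → Q; lat ⌊102.43447/10⌋ = 10 → K.
Square: lon ⌊8.66955/2⌋ = 4; lat ⌊2.43447/1⌋ = 2.
Subsquare: lon ⌊0.66955/0.0833333⌋ = 8 → i; lat ⌊0.43447/0.0416667⌋ = 10 → k.
Extended square: lon ⌊0.00288/0.00833333⌋ = 0; lat ⌊0.01780/0.00416667⌋ = 4.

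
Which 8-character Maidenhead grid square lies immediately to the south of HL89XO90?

Latitude extended square 0; −1 → -1, wraps to 9, carry into subsquare.
Latitude subsquare o = 14; −1 → 13 = n.
The longitude characters are unchanged.

HL89xn99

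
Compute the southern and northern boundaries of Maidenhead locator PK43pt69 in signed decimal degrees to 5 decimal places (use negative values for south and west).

Field P=15, K=10: +15·20° lon, +10·10° lat → SW at lon 120°, lat 10°.
Square 4, 3: +4·2° lon, +3·1° lat → SW at lon 128°, lat 13°.
Subsquare p=15, t=19: +15·0.0833333° lon, +19·0.0416667° lat → SW at lon 129.25°, lat 13.7917°.
Extended square 6, 9: +6·0.00833333° lon, +9·0.00416667° lat → SW at lon 129.3°, lat 13.8292°.
Cell spans 0.00833333° lon × 0.00416667° lat.
south 13.82917, north 13.83333.

13.82917, 13.83333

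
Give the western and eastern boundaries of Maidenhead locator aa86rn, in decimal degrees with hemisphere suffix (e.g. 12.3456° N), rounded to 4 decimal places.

162.5833° W, 162.5000° W

Field A=0, A=0: +0·20° lon, +0·10° lat → SW at lon -180°, lat -90°.
Square 8, 6: +8·2° lon, +6·1° lat → SW at lon -164°, lat -84°.
Subsquare r=17, n=13: +17·0.0833333° lon, +13·0.0416667° lat → SW at lon -162.583°, lat -83.4583°.
Cell spans 0.0833333° lon × 0.0416667° lat.
west 162.5833° W, east 162.5000° W.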